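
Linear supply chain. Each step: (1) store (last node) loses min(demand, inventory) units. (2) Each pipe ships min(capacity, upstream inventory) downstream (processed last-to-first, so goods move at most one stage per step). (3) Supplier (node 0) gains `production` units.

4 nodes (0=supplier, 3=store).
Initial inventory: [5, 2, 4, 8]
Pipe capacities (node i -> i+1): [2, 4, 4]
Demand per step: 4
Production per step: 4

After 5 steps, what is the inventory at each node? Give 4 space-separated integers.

Step 1: demand=4,sold=4 ship[2->3]=4 ship[1->2]=2 ship[0->1]=2 prod=4 -> inv=[7 2 2 8]
Step 2: demand=4,sold=4 ship[2->3]=2 ship[1->2]=2 ship[0->1]=2 prod=4 -> inv=[9 2 2 6]
Step 3: demand=4,sold=4 ship[2->3]=2 ship[1->2]=2 ship[0->1]=2 prod=4 -> inv=[11 2 2 4]
Step 4: demand=4,sold=4 ship[2->3]=2 ship[1->2]=2 ship[0->1]=2 prod=4 -> inv=[13 2 2 2]
Step 5: demand=4,sold=2 ship[2->3]=2 ship[1->2]=2 ship[0->1]=2 prod=4 -> inv=[15 2 2 2]

15 2 2 2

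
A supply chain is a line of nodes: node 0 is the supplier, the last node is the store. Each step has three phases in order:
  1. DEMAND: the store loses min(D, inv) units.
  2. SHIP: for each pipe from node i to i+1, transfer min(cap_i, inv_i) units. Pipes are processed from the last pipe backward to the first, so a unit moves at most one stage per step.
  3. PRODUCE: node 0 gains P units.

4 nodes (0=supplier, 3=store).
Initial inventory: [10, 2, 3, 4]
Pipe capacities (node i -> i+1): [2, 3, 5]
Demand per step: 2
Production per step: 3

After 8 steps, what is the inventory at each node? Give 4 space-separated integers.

Step 1: demand=2,sold=2 ship[2->3]=3 ship[1->2]=2 ship[0->1]=2 prod=3 -> inv=[11 2 2 5]
Step 2: demand=2,sold=2 ship[2->3]=2 ship[1->2]=2 ship[0->1]=2 prod=3 -> inv=[12 2 2 5]
Step 3: demand=2,sold=2 ship[2->3]=2 ship[1->2]=2 ship[0->1]=2 prod=3 -> inv=[13 2 2 5]
Step 4: demand=2,sold=2 ship[2->3]=2 ship[1->2]=2 ship[0->1]=2 prod=3 -> inv=[14 2 2 5]
Step 5: demand=2,sold=2 ship[2->3]=2 ship[1->2]=2 ship[0->1]=2 prod=3 -> inv=[15 2 2 5]
Step 6: demand=2,sold=2 ship[2->3]=2 ship[1->2]=2 ship[0->1]=2 prod=3 -> inv=[16 2 2 5]
Step 7: demand=2,sold=2 ship[2->3]=2 ship[1->2]=2 ship[0->1]=2 prod=3 -> inv=[17 2 2 5]
Step 8: demand=2,sold=2 ship[2->3]=2 ship[1->2]=2 ship[0->1]=2 prod=3 -> inv=[18 2 2 5]

18 2 2 5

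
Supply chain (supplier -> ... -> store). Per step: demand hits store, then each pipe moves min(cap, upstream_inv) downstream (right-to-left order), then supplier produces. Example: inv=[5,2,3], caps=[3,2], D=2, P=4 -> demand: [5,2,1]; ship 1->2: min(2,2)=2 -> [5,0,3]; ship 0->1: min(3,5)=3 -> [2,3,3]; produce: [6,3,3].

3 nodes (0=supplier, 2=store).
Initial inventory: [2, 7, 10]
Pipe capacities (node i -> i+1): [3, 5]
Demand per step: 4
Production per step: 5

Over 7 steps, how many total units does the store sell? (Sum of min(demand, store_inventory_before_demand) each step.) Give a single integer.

Step 1: sold=4 (running total=4) -> [5 4 11]
Step 2: sold=4 (running total=8) -> [7 3 11]
Step 3: sold=4 (running total=12) -> [9 3 10]
Step 4: sold=4 (running total=16) -> [11 3 9]
Step 5: sold=4 (running total=20) -> [13 3 8]
Step 6: sold=4 (running total=24) -> [15 3 7]
Step 7: sold=4 (running total=28) -> [17 3 6]

Answer: 28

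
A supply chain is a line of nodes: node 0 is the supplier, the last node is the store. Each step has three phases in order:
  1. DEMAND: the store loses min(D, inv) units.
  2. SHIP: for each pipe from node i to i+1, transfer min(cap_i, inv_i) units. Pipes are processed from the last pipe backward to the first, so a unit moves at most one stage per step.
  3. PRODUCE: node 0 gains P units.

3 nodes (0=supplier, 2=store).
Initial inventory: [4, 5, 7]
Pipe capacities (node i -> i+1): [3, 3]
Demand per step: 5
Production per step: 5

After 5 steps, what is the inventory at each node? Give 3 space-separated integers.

Step 1: demand=5,sold=5 ship[1->2]=3 ship[0->1]=3 prod=5 -> inv=[6 5 5]
Step 2: demand=5,sold=5 ship[1->2]=3 ship[0->1]=3 prod=5 -> inv=[8 5 3]
Step 3: demand=5,sold=3 ship[1->2]=3 ship[0->1]=3 prod=5 -> inv=[10 5 3]
Step 4: demand=5,sold=3 ship[1->2]=3 ship[0->1]=3 prod=5 -> inv=[12 5 3]
Step 5: demand=5,sold=3 ship[1->2]=3 ship[0->1]=3 prod=5 -> inv=[14 5 3]

14 5 3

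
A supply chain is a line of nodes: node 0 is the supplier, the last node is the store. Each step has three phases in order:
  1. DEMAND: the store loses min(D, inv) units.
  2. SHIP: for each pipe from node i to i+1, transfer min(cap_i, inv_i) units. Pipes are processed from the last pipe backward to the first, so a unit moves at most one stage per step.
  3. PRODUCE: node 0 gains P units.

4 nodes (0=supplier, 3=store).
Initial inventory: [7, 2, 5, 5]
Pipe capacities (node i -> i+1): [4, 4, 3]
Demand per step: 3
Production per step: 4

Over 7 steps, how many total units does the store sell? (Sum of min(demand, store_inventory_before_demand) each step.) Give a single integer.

Answer: 21

Derivation:
Step 1: sold=3 (running total=3) -> [7 4 4 5]
Step 2: sold=3 (running total=6) -> [7 4 5 5]
Step 3: sold=3 (running total=9) -> [7 4 6 5]
Step 4: sold=3 (running total=12) -> [7 4 7 5]
Step 5: sold=3 (running total=15) -> [7 4 8 5]
Step 6: sold=3 (running total=18) -> [7 4 9 5]
Step 7: sold=3 (running total=21) -> [7 4 10 5]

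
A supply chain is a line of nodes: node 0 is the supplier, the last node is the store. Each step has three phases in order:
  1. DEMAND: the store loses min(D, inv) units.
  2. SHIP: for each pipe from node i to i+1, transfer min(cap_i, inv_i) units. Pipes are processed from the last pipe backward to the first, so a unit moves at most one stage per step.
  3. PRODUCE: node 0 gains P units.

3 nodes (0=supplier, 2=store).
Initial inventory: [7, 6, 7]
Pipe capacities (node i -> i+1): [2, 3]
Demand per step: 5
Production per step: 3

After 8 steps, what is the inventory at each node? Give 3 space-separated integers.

Step 1: demand=5,sold=5 ship[1->2]=3 ship[0->1]=2 prod=3 -> inv=[8 5 5]
Step 2: demand=5,sold=5 ship[1->2]=3 ship[0->1]=2 prod=3 -> inv=[9 4 3]
Step 3: demand=5,sold=3 ship[1->2]=3 ship[0->1]=2 prod=3 -> inv=[10 3 3]
Step 4: demand=5,sold=3 ship[1->2]=3 ship[0->1]=2 prod=3 -> inv=[11 2 3]
Step 5: demand=5,sold=3 ship[1->2]=2 ship[0->1]=2 prod=3 -> inv=[12 2 2]
Step 6: demand=5,sold=2 ship[1->2]=2 ship[0->1]=2 prod=3 -> inv=[13 2 2]
Step 7: demand=5,sold=2 ship[1->2]=2 ship[0->1]=2 prod=3 -> inv=[14 2 2]
Step 8: demand=5,sold=2 ship[1->2]=2 ship[0->1]=2 prod=3 -> inv=[15 2 2]

15 2 2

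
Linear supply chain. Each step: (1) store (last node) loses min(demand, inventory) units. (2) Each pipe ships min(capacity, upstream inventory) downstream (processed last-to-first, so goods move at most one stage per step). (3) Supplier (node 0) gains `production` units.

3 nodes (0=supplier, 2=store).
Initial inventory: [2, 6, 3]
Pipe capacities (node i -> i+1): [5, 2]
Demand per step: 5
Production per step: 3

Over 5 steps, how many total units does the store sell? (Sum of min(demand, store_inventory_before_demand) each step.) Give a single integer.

Answer: 11

Derivation:
Step 1: sold=3 (running total=3) -> [3 6 2]
Step 2: sold=2 (running total=5) -> [3 7 2]
Step 3: sold=2 (running total=7) -> [3 8 2]
Step 4: sold=2 (running total=9) -> [3 9 2]
Step 5: sold=2 (running total=11) -> [3 10 2]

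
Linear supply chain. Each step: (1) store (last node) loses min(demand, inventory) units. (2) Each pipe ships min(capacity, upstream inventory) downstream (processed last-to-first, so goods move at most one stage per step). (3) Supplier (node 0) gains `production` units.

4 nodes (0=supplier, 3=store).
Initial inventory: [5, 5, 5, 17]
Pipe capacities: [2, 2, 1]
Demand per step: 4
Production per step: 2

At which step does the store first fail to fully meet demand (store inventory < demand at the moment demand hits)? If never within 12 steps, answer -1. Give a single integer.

Step 1: demand=4,sold=4 ship[2->3]=1 ship[1->2]=2 ship[0->1]=2 prod=2 -> [5 5 6 14]
Step 2: demand=4,sold=4 ship[2->3]=1 ship[1->2]=2 ship[0->1]=2 prod=2 -> [5 5 7 11]
Step 3: demand=4,sold=4 ship[2->3]=1 ship[1->2]=2 ship[0->1]=2 prod=2 -> [5 5 8 8]
Step 4: demand=4,sold=4 ship[2->3]=1 ship[1->2]=2 ship[0->1]=2 prod=2 -> [5 5 9 5]
Step 5: demand=4,sold=4 ship[2->3]=1 ship[1->2]=2 ship[0->1]=2 prod=2 -> [5 5 10 2]
Step 6: demand=4,sold=2 ship[2->3]=1 ship[1->2]=2 ship[0->1]=2 prod=2 -> [5 5 11 1]
Step 7: demand=4,sold=1 ship[2->3]=1 ship[1->2]=2 ship[0->1]=2 prod=2 -> [5 5 12 1]
Step 8: demand=4,sold=1 ship[2->3]=1 ship[1->2]=2 ship[0->1]=2 prod=2 -> [5 5 13 1]
Step 9: demand=4,sold=1 ship[2->3]=1 ship[1->2]=2 ship[0->1]=2 prod=2 -> [5 5 14 1]
Step 10: demand=4,sold=1 ship[2->3]=1 ship[1->2]=2 ship[0->1]=2 prod=2 -> [5 5 15 1]
Step 11: demand=4,sold=1 ship[2->3]=1 ship[1->2]=2 ship[0->1]=2 prod=2 -> [5 5 16 1]
Step 12: demand=4,sold=1 ship[2->3]=1 ship[1->2]=2 ship[0->1]=2 prod=2 -> [5 5 17 1]
First stockout at step 6

6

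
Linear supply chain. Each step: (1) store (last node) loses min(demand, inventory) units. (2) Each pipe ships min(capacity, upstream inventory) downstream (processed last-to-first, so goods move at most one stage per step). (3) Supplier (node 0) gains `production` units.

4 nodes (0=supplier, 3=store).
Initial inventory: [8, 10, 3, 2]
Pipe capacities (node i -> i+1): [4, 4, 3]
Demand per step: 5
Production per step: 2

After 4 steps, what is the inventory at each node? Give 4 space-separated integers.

Step 1: demand=5,sold=2 ship[2->3]=3 ship[1->2]=4 ship[0->1]=4 prod=2 -> inv=[6 10 4 3]
Step 2: demand=5,sold=3 ship[2->3]=3 ship[1->2]=4 ship[0->1]=4 prod=2 -> inv=[4 10 5 3]
Step 3: demand=5,sold=3 ship[2->3]=3 ship[1->2]=4 ship[0->1]=4 prod=2 -> inv=[2 10 6 3]
Step 4: demand=5,sold=3 ship[2->3]=3 ship[1->2]=4 ship[0->1]=2 prod=2 -> inv=[2 8 7 3]

2 8 7 3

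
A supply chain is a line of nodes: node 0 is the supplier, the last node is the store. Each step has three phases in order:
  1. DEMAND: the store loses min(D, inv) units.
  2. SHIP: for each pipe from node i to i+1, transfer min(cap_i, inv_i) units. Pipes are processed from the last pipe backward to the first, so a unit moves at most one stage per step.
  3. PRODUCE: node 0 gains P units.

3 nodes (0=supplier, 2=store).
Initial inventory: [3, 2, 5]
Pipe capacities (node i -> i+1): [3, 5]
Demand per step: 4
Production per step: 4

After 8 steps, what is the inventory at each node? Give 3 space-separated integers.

Step 1: demand=4,sold=4 ship[1->2]=2 ship[0->1]=3 prod=4 -> inv=[4 3 3]
Step 2: demand=4,sold=3 ship[1->2]=3 ship[0->1]=3 prod=4 -> inv=[5 3 3]
Step 3: demand=4,sold=3 ship[1->2]=3 ship[0->1]=3 prod=4 -> inv=[6 3 3]
Step 4: demand=4,sold=3 ship[1->2]=3 ship[0->1]=3 prod=4 -> inv=[7 3 3]
Step 5: demand=4,sold=3 ship[1->2]=3 ship[0->1]=3 prod=4 -> inv=[8 3 3]
Step 6: demand=4,sold=3 ship[1->2]=3 ship[0->1]=3 prod=4 -> inv=[9 3 3]
Step 7: demand=4,sold=3 ship[1->2]=3 ship[0->1]=3 prod=4 -> inv=[10 3 3]
Step 8: demand=4,sold=3 ship[1->2]=3 ship[0->1]=3 prod=4 -> inv=[11 3 3]

11 3 3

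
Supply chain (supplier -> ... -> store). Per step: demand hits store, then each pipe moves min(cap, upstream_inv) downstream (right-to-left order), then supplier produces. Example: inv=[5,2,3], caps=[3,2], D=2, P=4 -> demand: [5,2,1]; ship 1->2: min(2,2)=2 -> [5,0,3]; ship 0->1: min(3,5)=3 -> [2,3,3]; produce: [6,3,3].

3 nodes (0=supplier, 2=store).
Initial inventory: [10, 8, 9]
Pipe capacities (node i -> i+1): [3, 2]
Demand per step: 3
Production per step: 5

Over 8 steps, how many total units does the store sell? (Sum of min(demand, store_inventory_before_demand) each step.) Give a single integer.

Answer: 23

Derivation:
Step 1: sold=3 (running total=3) -> [12 9 8]
Step 2: sold=3 (running total=6) -> [14 10 7]
Step 3: sold=3 (running total=9) -> [16 11 6]
Step 4: sold=3 (running total=12) -> [18 12 5]
Step 5: sold=3 (running total=15) -> [20 13 4]
Step 6: sold=3 (running total=18) -> [22 14 3]
Step 7: sold=3 (running total=21) -> [24 15 2]
Step 8: sold=2 (running total=23) -> [26 16 2]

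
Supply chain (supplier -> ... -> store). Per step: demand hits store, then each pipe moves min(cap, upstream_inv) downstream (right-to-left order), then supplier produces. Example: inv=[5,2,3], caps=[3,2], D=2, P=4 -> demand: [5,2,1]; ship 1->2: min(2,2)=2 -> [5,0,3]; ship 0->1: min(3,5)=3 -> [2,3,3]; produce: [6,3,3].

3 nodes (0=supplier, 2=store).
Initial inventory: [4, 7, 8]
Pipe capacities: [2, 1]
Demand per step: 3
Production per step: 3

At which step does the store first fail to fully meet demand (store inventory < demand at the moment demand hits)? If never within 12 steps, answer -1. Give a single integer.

Step 1: demand=3,sold=3 ship[1->2]=1 ship[0->1]=2 prod=3 -> [5 8 6]
Step 2: demand=3,sold=3 ship[1->2]=1 ship[0->1]=2 prod=3 -> [6 9 4]
Step 3: demand=3,sold=3 ship[1->2]=1 ship[0->1]=2 prod=3 -> [7 10 2]
Step 4: demand=3,sold=2 ship[1->2]=1 ship[0->1]=2 prod=3 -> [8 11 1]
Step 5: demand=3,sold=1 ship[1->2]=1 ship[0->1]=2 prod=3 -> [9 12 1]
Step 6: demand=3,sold=1 ship[1->2]=1 ship[0->1]=2 prod=3 -> [10 13 1]
Step 7: demand=3,sold=1 ship[1->2]=1 ship[0->1]=2 prod=3 -> [11 14 1]
Step 8: demand=3,sold=1 ship[1->2]=1 ship[0->1]=2 prod=3 -> [12 15 1]
Step 9: demand=3,sold=1 ship[1->2]=1 ship[0->1]=2 prod=3 -> [13 16 1]
Step 10: demand=3,sold=1 ship[1->2]=1 ship[0->1]=2 prod=3 -> [14 17 1]
Step 11: demand=3,sold=1 ship[1->2]=1 ship[0->1]=2 prod=3 -> [15 18 1]
Step 12: demand=3,sold=1 ship[1->2]=1 ship[0->1]=2 prod=3 -> [16 19 1]
First stockout at step 4

4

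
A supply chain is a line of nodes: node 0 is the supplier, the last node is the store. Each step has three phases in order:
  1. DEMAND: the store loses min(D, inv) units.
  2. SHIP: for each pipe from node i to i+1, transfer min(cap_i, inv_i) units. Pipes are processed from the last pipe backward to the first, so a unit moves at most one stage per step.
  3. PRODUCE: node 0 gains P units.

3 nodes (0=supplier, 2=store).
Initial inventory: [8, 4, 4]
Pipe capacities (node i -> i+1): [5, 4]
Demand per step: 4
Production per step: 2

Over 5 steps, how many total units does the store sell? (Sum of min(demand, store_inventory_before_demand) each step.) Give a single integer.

Answer: 20

Derivation:
Step 1: sold=4 (running total=4) -> [5 5 4]
Step 2: sold=4 (running total=8) -> [2 6 4]
Step 3: sold=4 (running total=12) -> [2 4 4]
Step 4: sold=4 (running total=16) -> [2 2 4]
Step 5: sold=4 (running total=20) -> [2 2 2]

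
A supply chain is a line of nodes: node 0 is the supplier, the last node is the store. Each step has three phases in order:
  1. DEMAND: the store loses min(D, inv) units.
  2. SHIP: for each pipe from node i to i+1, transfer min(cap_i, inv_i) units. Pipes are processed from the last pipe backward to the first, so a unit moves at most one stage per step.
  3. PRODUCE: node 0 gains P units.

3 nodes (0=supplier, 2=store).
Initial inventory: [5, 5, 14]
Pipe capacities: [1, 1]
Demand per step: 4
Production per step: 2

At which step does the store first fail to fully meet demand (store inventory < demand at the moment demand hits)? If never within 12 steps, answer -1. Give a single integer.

Step 1: demand=4,sold=4 ship[1->2]=1 ship[0->1]=1 prod=2 -> [6 5 11]
Step 2: demand=4,sold=4 ship[1->2]=1 ship[0->1]=1 prod=2 -> [7 5 8]
Step 3: demand=4,sold=4 ship[1->2]=1 ship[0->1]=1 prod=2 -> [8 5 5]
Step 4: demand=4,sold=4 ship[1->2]=1 ship[0->1]=1 prod=2 -> [9 5 2]
Step 5: demand=4,sold=2 ship[1->2]=1 ship[0->1]=1 prod=2 -> [10 5 1]
Step 6: demand=4,sold=1 ship[1->2]=1 ship[0->1]=1 prod=2 -> [11 5 1]
Step 7: demand=4,sold=1 ship[1->2]=1 ship[0->1]=1 prod=2 -> [12 5 1]
Step 8: demand=4,sold=1 ship[1->2]=1 ship[0->1]=1 prod=2 -> [13 5 1]
Step 9: demand=4,sold=1 ship[1->2]=1 ship[0->1]=1 prod=2 -> [14 5 1]
Step 10: demand=4,sold=1 ship[1->2]=1 ship[0->1]=1 prod=2 -> [15 5 1]
Step 11: demand=4,sold=1 ship[1->2]=1 ship[0->1]=1 prod=2 -> [16 5 1]
Step 12: demand=4,sold=1 ship[1->2]=1 ship[0->1]=1 prod=2 -> [17 5 1]
First stockout at step 5

5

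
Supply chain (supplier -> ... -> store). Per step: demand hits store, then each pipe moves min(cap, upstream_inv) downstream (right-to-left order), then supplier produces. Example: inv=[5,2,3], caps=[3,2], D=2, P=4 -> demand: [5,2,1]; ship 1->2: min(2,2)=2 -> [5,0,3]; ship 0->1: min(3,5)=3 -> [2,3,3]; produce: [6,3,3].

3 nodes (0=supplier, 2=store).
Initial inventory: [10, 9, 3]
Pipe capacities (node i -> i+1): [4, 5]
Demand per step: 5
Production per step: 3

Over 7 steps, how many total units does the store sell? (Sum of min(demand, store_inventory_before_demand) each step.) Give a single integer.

Step 1: sold=3 (running total=3) -> [9 8 5]
Step 2: sold=5 (running total=8) -> [8 7 5]
Step 3: sold=5 (running total=13) -> [7 6 5]
Step 4: sold=5 (running total=18) -> [6 5 5]
Step 5: sold=5 (running total=23) -> [5 4 5]
Step 6: sold=5 (running total=28) -> [4 4 4]
Step 7: sold=4 (running total=32) -> [3 4 4]

Answer: 32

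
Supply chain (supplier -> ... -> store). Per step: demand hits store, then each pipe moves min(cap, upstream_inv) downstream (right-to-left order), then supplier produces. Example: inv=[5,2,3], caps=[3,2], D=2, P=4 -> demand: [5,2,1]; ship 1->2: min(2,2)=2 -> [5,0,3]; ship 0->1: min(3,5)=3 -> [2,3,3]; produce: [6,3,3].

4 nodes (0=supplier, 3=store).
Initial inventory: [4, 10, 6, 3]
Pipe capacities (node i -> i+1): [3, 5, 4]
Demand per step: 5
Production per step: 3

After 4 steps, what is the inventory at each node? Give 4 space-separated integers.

Step 1: demand=5,sold=3 ship[2->3]=4 ship[1->2]=5 ship[0->1]=3 prod=3 -> inv=[4 8 7 4]
Step 2: demand=5,sold=4 ship[2->3]=4 ship[1->2]=5 ship[0->1]=3 prod=3 -> inv=[4 6 8 4]
Step 3: demand=5,sold=4 ship[2->3]=4 ship[1->2]=5 ship[0->1]=3 prod=3 -> inv=[4 4 9 4]
Step 4: demand=5,sold=4 ship[2->3]=4 ship[1->2]=4 ship[0->1]=3 prod=3 -> inv=[4 3 9 4]

4 3 9 4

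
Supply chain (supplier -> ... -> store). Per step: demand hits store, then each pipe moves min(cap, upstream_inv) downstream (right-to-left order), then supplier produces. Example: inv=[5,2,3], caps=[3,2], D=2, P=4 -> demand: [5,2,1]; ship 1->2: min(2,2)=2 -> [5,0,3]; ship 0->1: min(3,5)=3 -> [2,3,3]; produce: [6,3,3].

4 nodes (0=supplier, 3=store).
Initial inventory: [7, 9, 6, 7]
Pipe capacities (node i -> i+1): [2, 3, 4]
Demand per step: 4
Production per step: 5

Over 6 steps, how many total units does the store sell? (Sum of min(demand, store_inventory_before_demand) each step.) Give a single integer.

Step 1: sold=4 (running total=4) -> [10 8 5 7]
Step 2: sold=4 (running total=8) -> [13 7 4 7]
Step 3: sold=4 (running total=12) -> [16 6 3 7]
Step 4: sold=4 (running total=16) -> [19 5 3 6]
Step 5: sold=4 (running total=20) -> [22 4 3 5]
Step 6: sold=4 (running total=24) -> [25 3 3 4]

Answer: 24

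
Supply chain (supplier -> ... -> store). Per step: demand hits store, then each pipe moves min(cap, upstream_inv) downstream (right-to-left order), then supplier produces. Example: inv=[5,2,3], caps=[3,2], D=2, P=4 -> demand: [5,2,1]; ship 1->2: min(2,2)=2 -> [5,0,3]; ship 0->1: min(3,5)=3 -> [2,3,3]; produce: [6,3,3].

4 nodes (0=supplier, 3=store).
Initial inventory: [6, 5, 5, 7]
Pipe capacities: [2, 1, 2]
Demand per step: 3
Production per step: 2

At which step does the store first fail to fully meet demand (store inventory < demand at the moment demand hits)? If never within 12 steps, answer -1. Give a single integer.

Step 1: demand=3,sold=3 ship[2->3]=2 ship[1->2]=1 ship[0->1]=2 prod=2 -> [6 6 4 6]
Step 2: demand=3,sold=3 ship[2->3]=2 ship[1->2]=1 ship[0->1]=2 prod=2 -> [6 7 3 5]
Step 3: demand=3,sold=3 ship[2->3]=2 ship[1->2]=1 ship[0->1]=2 prod=2 -> [6 8 2 4]
Step 4: demand=3,sold=3 ship[2->3]=2 ship[1->2]=1 ship[0->1]=2 prod=2 -> [6 9 1 3]
Step 5: demand=3,sold=3 ship[2->3]=1 ship[1->2]=1 ship[0->1]=2 prod=2 -> [6 10 1 1]
Step 6: demand=3,sold=1 ship[2->3]=1 ship[1->2]=1 ship[0->1]=2 prod=2 -> [6 11 1 1]
Step 7: demand=3,sold=1 ship[2->3]=1 ship[1->2]=1 ship[0->1]=2 prod=2 -> [6 12 1 1]
Step 8: demand=3,sold=1 ship[2->3]=1 ship[1->2]=1 ship[0->1]=2 prod=2 -> [6 13 1 1]
Step 9: demand=3,sold=1 ship[2->3]=1 ship[1->2]=1 ship[0->1]=2 prod=2 -> [6 14 1 1]
Step 10: demand=3,sold=1 ship[2->3]=1 ship[1->2]=1 ship[0->1]=2 prod=2 -> [6 15 1 1]
Step 11: demand=3,sold=1 ship[2->3]=1 ship[1->2]=1 ship[0->1]=2 prod=2 -> [6 16 1 1]
Step 12: demand=3,sold=1 ship[2->3]=1 ship[1->2]=1 ship[0->1]=2 prod=2 -> [6 17 1 1]
First stockout at step 6

6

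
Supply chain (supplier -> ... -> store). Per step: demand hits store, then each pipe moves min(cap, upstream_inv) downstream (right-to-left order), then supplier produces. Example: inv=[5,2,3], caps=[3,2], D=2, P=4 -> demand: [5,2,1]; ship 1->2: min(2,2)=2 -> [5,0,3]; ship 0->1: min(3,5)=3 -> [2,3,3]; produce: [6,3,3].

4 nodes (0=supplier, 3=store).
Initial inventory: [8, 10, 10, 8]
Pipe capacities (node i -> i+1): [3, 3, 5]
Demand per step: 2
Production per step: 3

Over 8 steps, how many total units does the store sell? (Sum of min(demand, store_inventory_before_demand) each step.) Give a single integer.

Step 1: sold=2 (running total=2) -> [8 10 8 11]
Step 2: sold=2 (running total=4) -> [8 10 6 14]
Step 3: sold=2 (running total=6) -> [8 10 4 17]
Step 4: sold=2 (running total=8) -> [8 10 3 19]
Step 5: sold=2 (running total=10) -> [8 10 3 20]
Step 6: sold=2 (running total=12) -> [8 10 3 21]
Step 7: sold=2 (running total=14) -> [8 10 3 22]
Step 8: sold=2 (running total=16) -> [8 10 3 23]

Answer: 16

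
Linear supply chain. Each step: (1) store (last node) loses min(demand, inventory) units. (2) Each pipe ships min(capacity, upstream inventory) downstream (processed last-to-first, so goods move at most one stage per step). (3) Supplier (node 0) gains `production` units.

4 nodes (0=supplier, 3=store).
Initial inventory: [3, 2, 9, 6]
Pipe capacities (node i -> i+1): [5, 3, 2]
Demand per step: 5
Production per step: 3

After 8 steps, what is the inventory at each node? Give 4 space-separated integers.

Step 1: demand=5,sold=5 ship[2->3]=2 ship[1->2]=2 ship[0->1]=3 prod=3 -> inv=[3 3 9 3]
Step 2: demand=5,sold=3 ship[2->3]=2 ship[1->2]=3 ship[0->1]=3 prod=3 -> inv=[3 3 10 2]
Step 3: demand=5,sold=2 ship[2->3]=2 ship[1->2]=3 ship[0->1]=3 prod=3 -> inv=[3 3 11 2]
Step 4: demand=5,sold=2 ship[2->3]=2 ship[1->2]=3 ship[0->1]=3 prod=3 -> inv=[3 3 12 2]
Step 5: demand=5,sold=2 ship[2->3]=2 ship[1->2]=3 ship[0->1]=3 prod=3 -> inv=[3 3 13 2]
Step 6: demand=5,sold=2 ship[2->3]=2 ship[1->2]=3 ship[0->1]=3 prod=3 -> inv=[3 3 14 2]
Step 7: demand=5,sold=2 ship[2->3]=2 ship[1->2]=3 ship[0->1]=3 prod=3 -> inv=[3 3 15 2]
Step 8: demand=5,sold=2 ship[2->3]=2 ship[1->2]=3 ship[0->1]=3 prod=3 -> inv=[3 3 16 2]

3 3 16 2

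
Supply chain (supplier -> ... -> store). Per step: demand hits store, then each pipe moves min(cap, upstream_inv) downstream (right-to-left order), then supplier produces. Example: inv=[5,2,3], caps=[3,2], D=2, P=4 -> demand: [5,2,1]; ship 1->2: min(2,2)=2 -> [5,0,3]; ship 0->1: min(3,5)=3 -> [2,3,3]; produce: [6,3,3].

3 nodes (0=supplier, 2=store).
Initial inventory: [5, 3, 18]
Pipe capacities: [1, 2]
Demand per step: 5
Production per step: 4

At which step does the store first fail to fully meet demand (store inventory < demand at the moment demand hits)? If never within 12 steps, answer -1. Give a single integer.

Step 1: demand=5,sold=5 ship[1->2]=2 ship[0->1]=1 prod=4 -> [8 2 15]
Step 2: demand=5,sold=5 ship[1->2]=2 ship[0->1]=1 prod=4 -> [11 1 12]
Step 3: demand=5,sold=5 ship[1->2]=1 ship[0->1]=1 prod=4 -> [14 1 8]
Step 4: demand=5,sold=5 ship[1->2]=1 ship[0->1]=1 prod=4 -> [17 1 4]
Step 5: demand=5,sold=4 ship[1->2]=1 ship[0->1]=1 prod=4 -> [20 1 1]
Step 6: demand=5,sold=1 ship[1->2]=1 ship[0->1]=1 prod=4 -> [23 1 1]
Step 7: demand=5,sold=1 ship[1->2]=1 ship[0->1]=1 prod=4 -> [26 1 1]
Step 8: demand=5,sold=1 ship[1->2]=1 ship[0->1]=1 prod=4 -> [29 1 1]
Step 9: demand=5,sold=1 ship[1->2]=1 ship[0->1]=1 prod=4 -> [32 1 1]
Step 10: demand=5,sold=1 ship[1->2]=1 ship[0->1]=1 prod=4 -> [35 1 1]
Step 11: demand=5,sold=1 ship[1->2]=1 ship[0->1]=1 prod=4 -> [38 1 1]
Step 12: demand=5,sold=1 ship[1->2]=1 ship[0->1]=1 prod=4 -> [41 1 1]
First stockout at step 5

5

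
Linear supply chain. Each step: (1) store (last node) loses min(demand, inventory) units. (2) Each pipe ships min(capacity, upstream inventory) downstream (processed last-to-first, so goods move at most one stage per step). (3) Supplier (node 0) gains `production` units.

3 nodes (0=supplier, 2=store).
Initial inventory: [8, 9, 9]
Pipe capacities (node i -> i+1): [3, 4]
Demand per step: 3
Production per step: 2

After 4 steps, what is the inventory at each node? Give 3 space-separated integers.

Step 1: demand=3,sold=3 ship[1->2]=4 ship[0->1]=3 prod=2 -> inv=[7 8 10]
Step 2: demand=3,sold=3 ship[1->2]=4 ship[0->1]=3 prod=2 -> inv=[6 7 11]
Step 3: demand=3,sold=3 ship[1->2]=4 ship[0->1]=3 prod=2 -> inv=[5 6 12]
Step 4: demand=3,sold=3 ship[1->2]=4 ship[0->1]=3 prod=2 -> inv=[4 5 13]

4 5 13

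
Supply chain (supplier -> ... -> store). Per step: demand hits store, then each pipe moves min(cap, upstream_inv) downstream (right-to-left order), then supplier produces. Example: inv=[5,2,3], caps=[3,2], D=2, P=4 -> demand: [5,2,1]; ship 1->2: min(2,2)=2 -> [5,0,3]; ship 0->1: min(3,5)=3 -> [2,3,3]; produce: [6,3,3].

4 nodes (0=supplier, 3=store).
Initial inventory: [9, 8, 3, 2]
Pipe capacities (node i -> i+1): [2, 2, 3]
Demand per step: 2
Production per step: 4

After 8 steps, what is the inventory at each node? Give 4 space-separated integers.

Step 1: demand=2,sold=2 ship[2->3]=3 ship[1->2]=2 ship[0->1]=2 prod=4 -> inv=[11 8 2 3]
Step 2: demand=2,sold=2 ship[2->3]=2 ship[1->2]=2 ship[0->1]=2 prod=4 -> inv=[13 8 2 3]
Step 3: demand=2,sold=2 ship[2->3]=2 ship[1->2]=2 ship[0->1]=2 prod=4 -> inv=[15 8 2 3]
Step 4: demand=2,sold=2 ship[2->3]=2 ship[1->2]=2 ship[0->1]=2 prod=4 -> inv=[17 8 2 3]
Step 5: demand=2,sold=2 ship[2->3]=2 ship[1->2]=2 ship[0->1]=2 prod=4 -> inv=[19 8 2 3]
Step 6: demand=2,sold=2 ship[2->3]=2 ship[1->2]=2 ship[0->1]=2 prod=4 -> inv=[21 8 2 3]
Step 7: demand=2,sold=2 ship[2->3]=2 ship[1->2]=2 ship[0->1]=2 prod=4 -> inv=[23 8 2 3]
Step 8: demand=2,sold=2 ship[2->3]=2 ship[1->2]=2 ship[0->1]=2 prod=4 -> inv=[25 8 2 3]

25 8 2 3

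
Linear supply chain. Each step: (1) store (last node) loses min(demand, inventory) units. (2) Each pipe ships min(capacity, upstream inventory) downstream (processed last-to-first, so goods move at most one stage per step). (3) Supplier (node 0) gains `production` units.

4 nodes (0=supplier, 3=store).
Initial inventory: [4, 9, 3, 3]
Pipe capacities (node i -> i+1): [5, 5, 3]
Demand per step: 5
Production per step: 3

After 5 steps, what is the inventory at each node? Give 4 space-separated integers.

Step 1: demand=5,sold=3 ship[2->3]=3 ship[1->2]=5 ship[0->1]=4 prod=3 -> inv=[3 8 5 3]
Step 2: demand=5,sold=3 ship[2->3]=3 ship[1->2]=5 ship[0->1]=3 prod=3 -> inv=[3 6 7 3]
Step 3: demand=5,sold=3 ship[2->3]=3 ship[1->2]=5 ship[0->1]=3 prod=3 -> inv=[3 4 9 3]
Step 4: demand=5,sold=3 ship[2->3]=3 ship[1->2]=4 ship[0->1]=3 prod=3 -> inv=[3 3 10 3]
Step 5: demand=5,sold=3 ship[2->3]=3 ship[1->2]=3 ship[0->1]=3 prod=3 -> inv=[3 3 10 3]

3 3 10 3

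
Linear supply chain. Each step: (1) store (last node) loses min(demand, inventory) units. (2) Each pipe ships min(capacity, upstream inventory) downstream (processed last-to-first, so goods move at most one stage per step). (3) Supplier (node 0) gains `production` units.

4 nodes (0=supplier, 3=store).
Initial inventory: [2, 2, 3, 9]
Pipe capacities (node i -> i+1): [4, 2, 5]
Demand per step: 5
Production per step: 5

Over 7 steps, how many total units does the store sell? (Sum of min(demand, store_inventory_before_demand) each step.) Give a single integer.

Answer: 22

Derivation:
Step 1: sold=5 (running total=5) -> [5 2 2 7]
Step 2: sold=5 (running total=10) -> [6 4 2 4]
Step 3: sold=4 (running total=14) -> [7 6 2 2]
Step 4: sold=2 (running total=16) -> [8 8 2 2]
Step 5: sold=2 (running total=18) -> [9 10 2 2]
Step 6: sold=2 (running total=20) -> [10 12 2 2]
Step 7: sold=2 (running total=22) -> [11 14 2 2]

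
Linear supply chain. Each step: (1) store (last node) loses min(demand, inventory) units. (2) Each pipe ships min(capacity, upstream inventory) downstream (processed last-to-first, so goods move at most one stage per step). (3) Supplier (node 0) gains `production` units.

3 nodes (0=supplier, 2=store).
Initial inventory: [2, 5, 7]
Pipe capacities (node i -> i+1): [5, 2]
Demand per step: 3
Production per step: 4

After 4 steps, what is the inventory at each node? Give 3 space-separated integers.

Step 1: demand=3,sold=3 ship[1->2]=2 ship[0->1]=2 prod=4 -> inv=[4 5 6]
Step 2: demand=3,sold=3 ship[1->2]=2 ship[0->1]=4 prod=4 -> inv=[4 7 5]
Step 3: demand=3,sold=3 ship[1->2]=2 ship[0->1]=4 prod=4 -> inv=[4 9 4]
Step 4: demand=3,sold=3 ship[1->2]=2 ship[0->1]=4 prod=4 -> inv=[4 11 3]

4 11 3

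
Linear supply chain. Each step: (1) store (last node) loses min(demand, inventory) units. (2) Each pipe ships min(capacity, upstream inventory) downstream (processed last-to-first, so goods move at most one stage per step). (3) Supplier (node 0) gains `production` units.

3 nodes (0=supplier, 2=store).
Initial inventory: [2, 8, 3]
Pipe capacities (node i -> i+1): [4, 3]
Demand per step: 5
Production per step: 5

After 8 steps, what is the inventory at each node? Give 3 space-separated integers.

Step 1: demand=5,sold=3 ship[1->2]=3 ship[0->1]=2 prod=5 -> inv=[5 7 3]
Step 2: demand=5,sold=3 ship[1->2]=3 ship[0->1]=4 prod=5 -> inv=[6 8 3]
Step 3: demand=5,sold=3 ship[1->2]=3 ship[0->1]=4 prod=5 -> inv=[7 9 3]
Step 4: demand=5,sold=3 ship[1->2]=3 ship[0->1]=4 prod=5 -> inv=[8 10 3]
Step 5: demand=5,sold=3 ship[1->2]=3 ship[0->1]=4 prod=5 -> inv=[9 11 3]
Step 6: demand=5,sold=3 ship[1->2]=3 ship[0->1]=4 prod=5 -> inv=[10 12 3]
Step 7: demand=5,sold=3 ship[1->2]=3 ship[0->1]=4 prod=5 -> inv=[11 13 3]
Step 8: demand=5,sold=3 ship[1->2]=3 ship[0->1]=4 prod=5 -> inv=[12 14 3]

12 14 3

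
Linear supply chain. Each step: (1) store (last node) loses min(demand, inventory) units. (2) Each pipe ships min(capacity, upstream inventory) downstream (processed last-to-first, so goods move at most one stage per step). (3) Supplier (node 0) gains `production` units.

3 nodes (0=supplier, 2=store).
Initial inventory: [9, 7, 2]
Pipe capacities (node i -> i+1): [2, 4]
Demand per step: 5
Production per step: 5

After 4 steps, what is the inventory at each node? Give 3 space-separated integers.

Step 1: demand=5,sold=2 ship[1->2]=4 ship[0->1]=2 prod=5 -> inv=[12 5 4]
Step 2: demand=5,sold=4 ship[1->2]=4 ship[0->1]=2 prod=5 -> inv=[15 3 4]
Step 3: demand=5,sold=4 ship[1->2]=3 ship[0->1]=2 prod=5 -> inv=[18 2 3]
Step 4: demand=5,sold=3 ship[1->2]=2 ship[0->1]=2 prod=5 -> inv=[21 2 2]

21 2 2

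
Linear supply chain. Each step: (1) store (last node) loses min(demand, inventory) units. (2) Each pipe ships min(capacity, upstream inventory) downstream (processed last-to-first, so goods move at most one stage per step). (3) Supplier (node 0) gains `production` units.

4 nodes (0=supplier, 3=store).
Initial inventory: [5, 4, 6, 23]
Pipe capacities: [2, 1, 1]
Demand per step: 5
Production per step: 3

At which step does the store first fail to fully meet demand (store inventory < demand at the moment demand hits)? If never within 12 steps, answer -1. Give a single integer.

Step 1: demand=5,sold=5 ship[2->3]=1 ship[1->2]=1 ship[0->1]=2 prod=3 -> [6 5 6 19]
Step 2: demand=5,sold=5 ship[2->3]=1 ship[1->2]=1 ship[0->1]=2 prod=3 -> [7 6 6 15]
Step 3: demand=5,sold=5 ship[2->3]=1 ship[1->2]=1 ship[0->1]=2 prod=3 -> [8 7 6 11]
Step 4: demand=5,sold=5 ship[2->3]=1 ship[1->2]=1 ship[0->1]=2 prod=3 -> [9 8 6 7]
Step 5: demand=5,sold=5 ship[2->3]=1 ship[1->2]=1 ship[0->1]=2 prod=3 -> [10 9 6 3]
Step 6: demand=5,sold=3 ship[2->3]=1 ship[1->2]=1 ship[0->1]=2 prod=3 -> [11 10 6 1]
Step 7: demand=5,sold=1 ship[2->3]=1 ship[1->2]=1 ship[0->1]=2 prod=3 -> [12 11 6 1]
Step 8: demand=5,sold=1 ship[2->3]=1 ship[1->2]=1 ship[0->1]=2 prod=3 -> [13 12 6 1]
Step 9: demand=5,sold=1 ship[2->3]=1 ship[1->2]=1 ship[0->1]=2 prod=3 -> [14 13 6 1]
Step 10: demand=5,sold=1 ship[2->3]=1 ship[1->2]=1 ship[0->1]=2 prod=3 -> [15 14 6 1]
Step 11: demand=5,sold=1 ship[2->3]=1 ship[1->2]=1 ship[0->1]=2 prod=3 -> [16 15 6 1]
Step 12: demand=5,sold=1 ship[2->3]=1 ship[1->2]=1 ship[0->1]=2 prod=3 -> [17 16 6 1]
First stockout at step 6

6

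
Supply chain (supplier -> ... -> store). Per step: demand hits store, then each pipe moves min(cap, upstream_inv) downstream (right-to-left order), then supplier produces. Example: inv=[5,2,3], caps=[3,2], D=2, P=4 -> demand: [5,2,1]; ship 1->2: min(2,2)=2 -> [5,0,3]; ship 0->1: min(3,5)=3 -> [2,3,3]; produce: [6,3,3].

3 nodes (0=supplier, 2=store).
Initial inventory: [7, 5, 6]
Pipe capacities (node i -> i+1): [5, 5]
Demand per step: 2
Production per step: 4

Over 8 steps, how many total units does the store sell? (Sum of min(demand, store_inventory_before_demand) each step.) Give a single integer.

Answer: 16

Derivation:
Step 1: sold=2 (running total=2) -> [6 5 9]
Step 2: sold=2 (running total=4) -> [5 5 12]
Step 3: sold=2 (running total=6) -> [4 5 15]
Step 4: sold=2 (running total=8) -> [4 4 18]
Step 5: sold=2 (running total=10) -> [4 4 20]
Step 6: sold=2 (running total=12) -> [4 4 22]
Step 7: sold=2 (running total=14) -> [4 4 24]
Step 8: sold=2 (running total=16) -> [4 4 26]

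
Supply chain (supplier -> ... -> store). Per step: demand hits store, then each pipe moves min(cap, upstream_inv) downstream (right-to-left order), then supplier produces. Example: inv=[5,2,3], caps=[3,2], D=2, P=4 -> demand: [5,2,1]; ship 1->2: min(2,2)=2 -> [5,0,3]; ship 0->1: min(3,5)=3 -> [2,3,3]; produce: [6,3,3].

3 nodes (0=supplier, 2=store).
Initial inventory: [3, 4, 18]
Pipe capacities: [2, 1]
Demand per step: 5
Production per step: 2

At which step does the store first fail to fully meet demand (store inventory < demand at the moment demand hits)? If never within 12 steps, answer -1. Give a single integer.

Step 1: demand=5,sold=5 ship[1->2]=1 ship[0->1]=2 prod=2 -> [3 5 14]
Step 2: demand=5,sold=5 ship[1->2]=1 ship[0->1]=2 prod=2 -> [3 6 10]
Step 3: demand=5,sold=5 ship[1->2]=1 ship[0->1]=2 prod=2 -> [3 7 6]
Step 4: demand=5,sold=5 ship[1->2]=1 ship[0->1]=2 prod=2 -> [3 8 2]
Step 5: demand=5,sold=2 ship[1->2]=1 ship[0->1]=2 prod=2 -> [3 9 1]
Step 6: demand=5,sold=1 ship[1->2]=1 ship[0->1]=2 prod=2 -> [3 10 1]
Step 7: demand=5,sold=1 ship[1->2]=1 ship[0->1]=2 prod=2 -> [3 11 1]
Step 8: demand=5,sold=1 ship[1->2]=1 ship[0->1]=2 prod=2 -> [3 12 1]
Step 9: demand=5,sold=1 ship[1->2]=1 ship[0->1]=2 prod=2 -> [3 13 1]
Step 10: demand=5,sold=1 ship[1->2]=1 ship[0->1]=2 prod=2 -> [3 14 1]
Step 11: demand=5,sold=1 ship[1->2]=1 ship[0->1]=2 prod=2 -> [3 15 1]
Step 12: demand=5,sold=1 ship[1->2]=1 ship[0->1]=2 prod=2 -> [3 16 1]
First stockout at step 5

5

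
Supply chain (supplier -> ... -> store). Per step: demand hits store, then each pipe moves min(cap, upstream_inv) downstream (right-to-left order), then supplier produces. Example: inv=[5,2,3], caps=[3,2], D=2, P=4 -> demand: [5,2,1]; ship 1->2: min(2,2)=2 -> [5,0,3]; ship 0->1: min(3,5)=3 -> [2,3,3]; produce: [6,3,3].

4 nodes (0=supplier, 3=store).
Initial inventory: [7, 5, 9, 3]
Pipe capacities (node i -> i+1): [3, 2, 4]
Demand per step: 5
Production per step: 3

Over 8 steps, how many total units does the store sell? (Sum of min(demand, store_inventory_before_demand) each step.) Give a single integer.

Step 1: sold=3 (running total=3) -> [7 6 7 4]
Step 2: sold=4 (running total=7) -> [7 7 5 4]
Step 3: sold=4 (running total=11) -> [7 8 3 4]
Step 4: sold=4 (running total=15) -> [7 9 2 3]
Step 5: sold=3 (running total=18) -> [7 10 2 2]
Step 6: sold=2 (running total=20) -> [7 11 2 2]
Step 7: sold=2 (running total=22) -> [7 12 2 2]
Step 8: sold=2 (running total=24) -> [7 13 2 2]

Answer: 24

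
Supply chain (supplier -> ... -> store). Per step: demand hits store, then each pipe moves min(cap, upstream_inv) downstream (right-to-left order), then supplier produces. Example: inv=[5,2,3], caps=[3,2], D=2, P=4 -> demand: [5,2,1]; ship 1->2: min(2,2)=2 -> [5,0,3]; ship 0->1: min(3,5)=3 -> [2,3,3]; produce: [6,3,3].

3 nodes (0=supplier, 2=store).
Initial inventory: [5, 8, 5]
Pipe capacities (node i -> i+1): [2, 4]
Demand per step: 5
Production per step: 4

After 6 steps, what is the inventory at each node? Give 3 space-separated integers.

Step 1: demand=5,sold=5 ship[1->2]=4 ship[0->1]=2 prod=4 -> inv=[7 6 4]
Step 2: demand=5,sold=4 ship[1->2]=4 ship[0->1]=2 prod=4 -> inv=[9 4 4]
Step 3: demand=5,sold=4 ship[1->2]=4 ship[0->1]=2 prod=4 -> inv=[11 2 4]
Step 4: demand=5,sold=4 ship[1->2]=2 ship[0->1]=2 prod=4 -> inv=[13 2 2]
Step 5: demand=5,sold=2 ship[1->2]=2 ship[0->1]=2 prod=4 -> inv=[15 2 2]
Step 6: demand=5,sold=2 ship[1->2]=2 ship[0->1]=2 prod=4 -> inv=[17 2 2]

17 2 2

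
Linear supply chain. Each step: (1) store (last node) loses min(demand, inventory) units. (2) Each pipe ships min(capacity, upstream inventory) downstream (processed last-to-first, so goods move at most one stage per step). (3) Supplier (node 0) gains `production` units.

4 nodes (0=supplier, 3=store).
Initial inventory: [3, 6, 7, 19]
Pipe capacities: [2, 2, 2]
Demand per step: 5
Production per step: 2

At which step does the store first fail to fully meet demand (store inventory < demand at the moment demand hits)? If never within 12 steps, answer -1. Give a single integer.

Step 1: demand=5,sold=5 ship[2->3]=2 ship[1->2]=2 ship[0->1]=2 prod=2 -> [3 6 7 16]
Step 2: demand=5,sold=5 ship[2->3]=2 ship[1->2]=2 ship[0->1]=2 prod=2 -> [3 6 7 13]
Step 3: demand=5,sold=5 ship[2->3]=2 ship[1->2]=2 ship[0->1]=2 prod=2 -> [3 6 7 10]
Step 4: demand=5,sold=5 ship[2->3]=2 ship[1->2]=2 ship[0->1]=2 prod=2 -> [3 6 7 7]
Step 5: demand=5,sold=5 ship[2->3]=2 ship[1->2]=2 ship[0->1]=2 prod=2 -> [3 6 7 4]
Step 6: demand=5,sold=4 ship[2->3]=2 ship[1->2]=2 ship[0->1]=2 prod=2 -> [3 6 7 2]
Step 7: demand=5,sold=2 ship[2->3]=2 ship[1->2]=2 ship[0->1]=2 prod=2 -> [3 6 7 2]
Step 8: demand=5,sold=2 ship[2->3]=2 ship[1->2]=2 ship[0->1]=2 prod=2 -> [3 6 7 2]
Step 9: demand=5,sold=2 ship[2->3]=2 ship[1->2]=2 ship[0->1]=2 prod=2 -> [3 6 7 2]
Step 10: demand=5,sold=2 ship[2->3]=2 ship[1->2]=2 ship[0->1]=2 prod=2 -> [3 6 7 2]
Step 11: demand=5,sold=2 ship[2->3]=2 ship[1->2]=2 ship[0->1]=2 prod=2 -> [3 6 7 2]
Step 12: demand=5,sold=2 ship[2->3]=2 ship[1->2]=2 ship[0->1]=2 prod=2 -> [3 6 7 2]
First stockout at step 6

6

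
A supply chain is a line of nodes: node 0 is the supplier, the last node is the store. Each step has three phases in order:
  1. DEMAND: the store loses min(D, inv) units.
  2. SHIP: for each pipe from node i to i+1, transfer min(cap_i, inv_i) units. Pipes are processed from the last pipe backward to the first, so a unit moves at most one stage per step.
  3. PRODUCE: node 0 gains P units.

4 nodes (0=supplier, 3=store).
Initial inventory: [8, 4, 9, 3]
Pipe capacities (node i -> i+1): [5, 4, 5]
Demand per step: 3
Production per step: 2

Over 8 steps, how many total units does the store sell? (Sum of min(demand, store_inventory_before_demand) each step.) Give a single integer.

Answer: 24

Derivation:
Step 1: sold=3 (running total=3) -> [5 5 8 5]
Step 2: sold=3 (running total=6) -> [2 6 7 7]
Step 3: sold=3 (running total=9) -> [2 4 6 9]
Step 4: sold=3 (running total=12) -> [2 2 5 11]
Step 5: sold=3 (running total=15) -> [2 2 2 13]
Step 6: sold=3 (running total=18) -> [2 2 2 12]
Step 7: sold=3 (running total=21) -> [2 2 2 11]
Step 8: sold=3 (running total=24) -> [2 2 2 10]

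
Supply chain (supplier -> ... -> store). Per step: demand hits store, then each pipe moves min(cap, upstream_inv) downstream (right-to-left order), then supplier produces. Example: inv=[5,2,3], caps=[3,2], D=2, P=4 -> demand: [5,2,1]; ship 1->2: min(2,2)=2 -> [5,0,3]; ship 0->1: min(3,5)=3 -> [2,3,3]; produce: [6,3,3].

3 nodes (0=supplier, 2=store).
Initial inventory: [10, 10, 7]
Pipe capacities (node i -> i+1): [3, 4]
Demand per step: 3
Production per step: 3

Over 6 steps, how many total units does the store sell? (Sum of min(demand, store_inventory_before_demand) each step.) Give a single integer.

Step 1: sold=3 (running total=3) -> [10 9 8]
Step 2: sold=3 (running total=6) -> [10 8 9]
Step 3: sold=3 (running total=9) -> [10 7 10]
Step 4: sold=3 (running total=12) -> [10 6 11]
Step 5: sold=3 (running total=15) -> [10 5 12]
Step 6: sold=3 (running total=18) -> [10 4 13]

Answer: 18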